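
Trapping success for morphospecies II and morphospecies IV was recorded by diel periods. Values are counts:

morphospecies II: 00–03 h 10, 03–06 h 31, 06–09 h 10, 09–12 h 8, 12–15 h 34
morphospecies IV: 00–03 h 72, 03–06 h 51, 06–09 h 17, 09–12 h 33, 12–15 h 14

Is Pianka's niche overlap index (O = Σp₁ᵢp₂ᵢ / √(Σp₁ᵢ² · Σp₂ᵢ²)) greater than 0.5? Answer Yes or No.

Proportions for morphospecies II (n=93): 10/93=0.1075, 31/93=0.3333, 10/93=0.1075, 8/93=0.0860, 34/93=0.3656
Proportions for morphospecies IV (n=187): 72/187=0.3850, 51/187=0.2727, 17/187=0.0909, 33/187=0.1765, 14/187=0.0749
Σ p₁ᵢp₂ᵢ = 0.041388 + 0.090891 + 0.009772 + 0.015179 + 0.027383 = 0.184613
Σp_1ᵢ² = 0.1075² + 0.3333² + 0.1075² + 0.0860² + 0.3656² = 0.011556 + 0.111089 + 0.011556 + 0.007396 + 0.133663 = 0.275260
Σp_2ᵢ² = 0.3850² + 0.2727² + 0.0909² + 0.1765² + 0.0749² = 0.148225 + 0.074365 + 0.008263 + 0.031152 + 0.005610 = 0.267615
O = 0.184613 / √(0.275260 × 0.267615) = 0.184613 / 0.2714106 = 0.6802
O = 0.6802 > 0.5 → Yes.

Yes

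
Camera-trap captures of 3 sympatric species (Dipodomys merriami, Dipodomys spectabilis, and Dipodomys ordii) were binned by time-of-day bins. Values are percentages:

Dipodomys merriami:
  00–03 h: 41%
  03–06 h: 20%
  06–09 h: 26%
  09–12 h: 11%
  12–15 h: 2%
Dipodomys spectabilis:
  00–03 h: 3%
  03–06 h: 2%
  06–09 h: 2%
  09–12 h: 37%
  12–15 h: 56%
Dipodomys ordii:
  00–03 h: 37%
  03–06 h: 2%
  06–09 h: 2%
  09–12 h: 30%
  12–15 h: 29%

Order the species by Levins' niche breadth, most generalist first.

Convert percentages to proportions (divide by 100).
Σp_merrᵢ² = 0.41² + 0.20² + 0.26² + 0.11² + 0.02² = 0.1681 + 0.0400 + 0.0676 + 0.0121 + 0.0004 = 0.2882
B_merr = 1 / 0.2882 = 3.4698
Σp_specᵢ² = 0.03² + 0.02² + 0.02² + 0.37² + 0.56² = 0.0009 + 0.0004 + 0.0004 + 0.1369 + 0.3136 = 0.4522
B_spec = 1 / 0.4522 = 2.2114
Σp_ordiᵢ² = 0.37² + 0.02² + 0.02² + 0.30² + 0.29² = 0.1369 + 0.0004 + 0.0004 + 0.0900 + 0.0841 = 0.3118
B_ordi = 1 / 0.3118 = 3.2072
Ranking by B (broadest → narrowest): Dipodomys merriami (3.47) > Dipodomys ordii (3.21) > Dipodomys spectabilis (2.21)

Dipodomys merriami > Dipodomys ordii > Dipodomys spectabilis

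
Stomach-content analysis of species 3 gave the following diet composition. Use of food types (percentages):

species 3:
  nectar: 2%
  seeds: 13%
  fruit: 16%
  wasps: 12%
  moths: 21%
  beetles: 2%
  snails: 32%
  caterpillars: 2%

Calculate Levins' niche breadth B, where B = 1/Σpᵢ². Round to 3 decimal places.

Convert percentages to proportions (divide by 100).
Σpᵢ² = 0.02² + 0.13² + 0.16² + 0.12² + 0.21² + 0.02² + 0.32² + 0.02² = 0.0004 + 0.0169 + 0.0256 + 0.0144 + 0.0441 + 0.0004 + 0.1024 + 0.0004 = 0.2046
B = 1 / 0.2046 = 4.88759

4.888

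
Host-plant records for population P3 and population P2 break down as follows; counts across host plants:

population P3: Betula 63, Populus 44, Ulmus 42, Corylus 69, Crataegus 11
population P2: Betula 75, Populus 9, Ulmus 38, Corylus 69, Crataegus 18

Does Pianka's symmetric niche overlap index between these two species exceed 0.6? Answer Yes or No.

Yes

Proportions for population P3 (n=229): 63/229=0.2751, 44/229=0.1921, 42/229=0.1834, 69/229=0.3013, 11/229=0.0480
Proportions for population P2 (n=209): 75/209=0.3589, 9/209=0.0431, 38/209=0.1818, 69/209=0.3301, 18/209=0.0861
Σ p₁ᵢp₂ᵢ = 0.098733 + 0.008280 + 0.033342 + 0.099459 + 0.004133 = 0.243947
Σp_1ᵢ² = 0.2751² + 0.1921² + 0.1834² + 0.3013² + 0.0480² = 0.075680 + 0.036902 + 0.033636 + 0.090782 + 0.002304 = 0.239304
Σp_2ᵢ² = 0.3589² + 0.0431² + 0.1818² + 0.3301² + 0.0861² = 0.128809 + 0.001858 + 0.033051 + 0.108966 + 0.007413 = 0.280097
O = 0.243947 / √(0.239304 × 0.280097) = 0.243947 / 0.2588983 = 0.9423
O = 0.9423 > 0.6 → Yes.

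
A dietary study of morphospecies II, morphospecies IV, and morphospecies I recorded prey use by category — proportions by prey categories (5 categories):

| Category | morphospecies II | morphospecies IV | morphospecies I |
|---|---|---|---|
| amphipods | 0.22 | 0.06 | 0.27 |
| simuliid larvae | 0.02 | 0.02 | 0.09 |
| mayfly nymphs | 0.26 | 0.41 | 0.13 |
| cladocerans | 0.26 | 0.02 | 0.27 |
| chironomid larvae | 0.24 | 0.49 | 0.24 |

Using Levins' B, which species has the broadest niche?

Σp_IIᵢ² = 0.22² + 0.02² + 0.26² + 0.26² + 0.24² = 0.0484 + 0.0004 + 0.0676 + 0.0676 + 0.0576 = 0.2416
B_II = 1 / 0.2416 = 4.1391
Σp_IVᵢ² = 0.06² + 0.02² + 0.41² + 0.02² + 0.49² = 0.0036 + 0.0004 + 0.1681 + 0.0004 + 0.2401 = 0.4126
B_IV = 1 / 0.4126 = 2.4237
Σp_Iᵢ² = 0.27² + 0.09² + 0.13² + 0.27² + 0.24² = 0.0729 + 0.0081 + 0.0169 + 0.0729 + 0.0576 = 0.2284
B_I = 1 / 0.2284 = 4.3783
Highest B → broadest niche (most generalist): morphospecies I (B = 4.38).

morphospecies I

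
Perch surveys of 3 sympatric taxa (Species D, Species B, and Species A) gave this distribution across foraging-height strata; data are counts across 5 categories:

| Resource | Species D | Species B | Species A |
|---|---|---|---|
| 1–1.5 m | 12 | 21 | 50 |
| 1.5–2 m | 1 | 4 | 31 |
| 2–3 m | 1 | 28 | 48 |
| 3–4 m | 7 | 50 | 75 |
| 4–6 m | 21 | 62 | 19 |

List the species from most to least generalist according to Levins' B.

Species A > Species B > Species D

Proportions for Species D (n=42): 12/42=0.2857, 1/42=0.0238, 1/42=0.0238, 7/42=0.1667, 21/42=0.5000
Proportions for Species B (n=165): 21/165=0.1273, 4/165=0.0242, 28/165=0.1697, 50/165=0.3030, 62/165=0.3758
Proportions for Species A (n=223): 50/223=0.2242, 31/223=0.1390, 48/223=0.2152, 75/223=0.3363, 19/223=0.0852
Σp_Dᵢ² = 0.2857² + 0.0238² + 0.0238² + 0.1667² + 0.5000² = 0.081624 + 0.000566 + 0.000566 + 0.027789 + 0.250000 = 0.360545
B_D = 1 / 0.360545 = 2.7736
Σp_Bᵢ² = 0.1273² + 0.0242² + 0.1697² + 0.3030² + 0.3758² = 0.016205 + 0.000586 + 0.028798 + 0.091809 + 0.141226 = 0.278624
B_B = 1 / 0.278624 = 3.5891
Σp_Aᵢ² = 0.2242² + 0.1390² + 0.2152² + 0.3363² + 0.0852² = 0.050266 + 0.019321 + 0.046311 + 0.113098 + 0.007259 = 0.236255
B_A = 1 / 0.236255 = 4.2327
Ranking by B (broadest → narrowest): Species A (4.23) > Species B (3.59) > Species D (2.77)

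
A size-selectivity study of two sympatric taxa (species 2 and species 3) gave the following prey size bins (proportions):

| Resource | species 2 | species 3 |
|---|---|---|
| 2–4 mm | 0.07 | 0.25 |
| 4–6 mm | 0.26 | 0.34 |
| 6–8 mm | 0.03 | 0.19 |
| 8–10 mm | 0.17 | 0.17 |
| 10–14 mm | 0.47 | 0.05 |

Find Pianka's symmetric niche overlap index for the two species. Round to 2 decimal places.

Σ p₁ᵢp₂ᵢ = 0.0175 + 0.0884 + 0.0057 + 0.0289 + 0.0235 = 0.1640
Σp_1ᵢ² = 0.07² + 0.26² + 0.03² + 0.17² + 0.47² = 0.0049 + 0.0676 + 0.0009 + 0.0289 + 0.2209 = 0.3232
Σp_2ᵢ² = 0.25² + 0.34² + 0.19² + 0.17² + 0.05² = 0.0625 + 0.1156 + 0.0361 + 0.0289 + 0.0025 = 0.2456
O = 0.1640 / √(0.3232 × 0.2456) = 0.1640 / 0.28174 = 0.5821

0.58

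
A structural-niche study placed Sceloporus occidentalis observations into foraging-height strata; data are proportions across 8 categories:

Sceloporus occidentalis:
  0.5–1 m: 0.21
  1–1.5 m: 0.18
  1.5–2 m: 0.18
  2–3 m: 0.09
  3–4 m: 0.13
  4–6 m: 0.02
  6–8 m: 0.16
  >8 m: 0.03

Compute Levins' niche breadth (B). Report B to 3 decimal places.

Σpᵢ² = 0.21² + 0.18² + 0.18² + 0.09² + 0.13² + 0.02² + 0.16² + 0.03² = 0.0441 + 0.0324 + 0.0324 + 0.0081 + 0.0169 + 0.0004 + 0.0256 + 0.0009 = 0.1608
B = 1 / 0.1608 = 6.21891

6.219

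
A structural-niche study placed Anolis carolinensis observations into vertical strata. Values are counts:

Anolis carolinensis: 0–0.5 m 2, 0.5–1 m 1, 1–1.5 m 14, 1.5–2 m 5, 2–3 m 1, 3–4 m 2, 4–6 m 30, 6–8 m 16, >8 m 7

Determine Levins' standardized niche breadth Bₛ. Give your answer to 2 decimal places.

Proportions for Anolis carolinensis (n=78): 2/78=0.0256, 1/78=0.0128, 14/78=0.1795, 5/78=0.0641, 1/78=0.0128, 2/78=0.0256, 30/78=0.3846, 16/78=0.2051, 7/78=0.0897
Σpᵢ² = 0.0256² + 0.0128² + 0.1795² + 0.0641² + 0.0128² + 0.0256² + 0.3846² + 0.2051² + 0.0897² = 0.000655 + 0.000164 + 0.032220 + 0.004109 + 0.000164 + 0.000655 + 0.147917 + 0.042066 + 0.008046 = 0.235996
B = 1 / 0.235996 = 4.2374
Bₛ = (B − 1)/(n − 1) = (4.2374 − 1)/(9 − 1) = 3.2374/8 = 0.4047

0.40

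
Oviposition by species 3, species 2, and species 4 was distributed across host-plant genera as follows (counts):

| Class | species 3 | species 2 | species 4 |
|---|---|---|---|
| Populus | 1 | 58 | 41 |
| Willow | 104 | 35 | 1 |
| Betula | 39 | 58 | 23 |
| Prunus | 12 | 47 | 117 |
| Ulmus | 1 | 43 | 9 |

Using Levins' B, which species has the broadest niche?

Proportions for species 3 (n=157): 1/157=0.0064, 104/157=0.6624, 39/157=0.2484, 12/157=0.0764, 1/157=0.0064
Proportions for species 2 (n=241): 58/241=0.2407, 35/241=0.1452, 58/241=0.2407, 47/241=0.1950, 43/241=0.1784
Proportions for species 4 (n=191): 41/191=0.2147, 1/191=0.0052, 23/191=0.1204, 117/191=0.6126, 9/191=0.0471
Σp_3ᵢ² = 0.0064² + 0.6624² + 0.2484² + 0.0764² + 0.0064² = 0.000041 + 0.438774 + 0.061703 + 0.005837 + 0.000041 = 0.506396
B_3 = 1 / 0.506396 = 1.9747
Σp_2ᵢ² = 0.2407² + 0.1452² + 0.2407² + 0.1950² + 0.1784² = 0.057936 + 0.021083 + 0.057936 + 0.038025 + 0.031827 = 0.206807
B_2 = 1 / 0.206807 = 4.8354
Σp_4ᵢ² = 0.2147² + 0.0052² + 0.1204² + 0.6126² + 0.0471² = 0.046096 + 0.000027 + 0.014496 + 0.375279 + 0.002218 = 0.438116
B_4 = 1 / 0.438116 = 2.2825
Highest B → broadest niche (most generalist): species 2 (B = 4.84).

species 2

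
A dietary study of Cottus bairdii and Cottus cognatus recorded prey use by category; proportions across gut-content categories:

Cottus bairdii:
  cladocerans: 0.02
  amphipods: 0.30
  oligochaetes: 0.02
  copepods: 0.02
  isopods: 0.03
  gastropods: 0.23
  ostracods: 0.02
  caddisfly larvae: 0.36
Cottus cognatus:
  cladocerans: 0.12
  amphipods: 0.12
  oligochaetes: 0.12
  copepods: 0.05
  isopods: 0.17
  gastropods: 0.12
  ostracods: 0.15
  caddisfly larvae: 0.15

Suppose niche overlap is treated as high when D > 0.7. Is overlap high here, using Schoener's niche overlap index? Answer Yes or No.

Σ|p₁ᵢ − p₂ᵢ| = 0.10 + 0.18 + 0.10 + 0.03 + 0.14 + 0.11 + 0.13 + 0.21 = 1.00
D = 1 − ½ × 1.00 = 1 − 0.500 = 0.5000
D = 0.5000 < 0.7 → No.

No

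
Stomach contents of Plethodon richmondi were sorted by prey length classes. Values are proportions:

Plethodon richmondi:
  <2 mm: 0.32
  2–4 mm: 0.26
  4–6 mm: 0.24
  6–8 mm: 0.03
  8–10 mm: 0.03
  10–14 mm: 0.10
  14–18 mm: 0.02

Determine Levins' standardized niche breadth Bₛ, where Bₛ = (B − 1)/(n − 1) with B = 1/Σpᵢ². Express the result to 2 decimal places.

0.53

Σpᵢ² = 0.32² + 0.26² + 0.24² + 0.03² + 0.03² + 0.10² + 0.02² = 0.1024 + 0.0676 + 0.0576 + 0.0009 + 0.0009 + 0.0100 + 0.0004 = 0.2398
B = 1 / 0.2398 = 4.1701
Bₛ = (B − 1)/(n − 1) = (4.1701 − 1)/(7 − 1) = 3.1701/6 = 0.5284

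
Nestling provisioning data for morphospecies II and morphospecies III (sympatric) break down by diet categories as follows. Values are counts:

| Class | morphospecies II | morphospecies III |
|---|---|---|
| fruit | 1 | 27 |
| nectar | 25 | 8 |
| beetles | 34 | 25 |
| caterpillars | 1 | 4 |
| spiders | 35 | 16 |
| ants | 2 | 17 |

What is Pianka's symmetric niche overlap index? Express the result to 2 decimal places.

0.69

Proportions for morphospecies II (n=98): 1/98=0.0102, 25/98=0.2551, 34/98=0.3469, 1/98=0.0102, 35/98=0.3571, 2/98=0.0204
Proportions for morphospecies III (n=97): 27/97=0.2784, 8/97=0.0825, 25/97=0.2577, 4/97=0.0412, 16/97=0.1649, 17/97=0.1753
Σ p₁ᵢp₂ᵢ = 0.002840 + 0.021046 + 0.089396 + 0.000420 + 0.058886 + 0.003576 = 0.176164
Σp_1ᵢ² = 0.0102² + 0.2551² + 0.3469² + 0.0102² + 0.3571² + 0.0204² = 0.000104 + 0.065076 + 0.120340 + 0.000104 + 0.127520 + 0.000416 = 0.313560
Σp_2ᵢ² = 0.2784² + 0.0825² + 0.2577² + 0.0412² + 0.1649² + 0.1753² = 0.077507 + 0.006806 + 0.066409 + 0.001697 + 0.027192 + 0.030730 = 0.210341
O = 0.176164 / √(0.313560 × 0.210341) = 0.176164 / 0.2568161 = 0.6860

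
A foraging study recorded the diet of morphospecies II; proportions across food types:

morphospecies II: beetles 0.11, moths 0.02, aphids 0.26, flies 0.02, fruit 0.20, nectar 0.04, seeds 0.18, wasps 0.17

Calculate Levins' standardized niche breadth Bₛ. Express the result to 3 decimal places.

0.636

Σpᵢ² = 0.11² + 0.02² + 0.26² + 0.02² + 0.20² + 0.04² + 0.18² + 0.17² = 0.0121 + 0.0004 + 0.0676 + 0.0004 + 0.0400 + 0.0016 + 0.0324 + 0.0289 = 0.1834
B = 1 / 0.1834 = 5.45256
Bₛ = (B − 1)/(n − 1) = (5.45256 − 1)/(8 − 1) = 4.45256/7 = 0.63608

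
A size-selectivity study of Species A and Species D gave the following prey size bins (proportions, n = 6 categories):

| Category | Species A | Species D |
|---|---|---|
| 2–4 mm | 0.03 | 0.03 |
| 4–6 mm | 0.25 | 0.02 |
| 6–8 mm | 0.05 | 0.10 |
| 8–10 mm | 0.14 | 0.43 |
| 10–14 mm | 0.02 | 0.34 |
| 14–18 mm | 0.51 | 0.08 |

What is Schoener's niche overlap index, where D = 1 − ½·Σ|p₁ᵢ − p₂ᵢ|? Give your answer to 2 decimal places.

Σ|p₁ᵢ − p₂ᵢ| = 0.00 + 0.23 + 0.05 + 0.29 + 0.32 + 0.43 = 1.32
D = 1 − ½ × 1.32 = 1 − 0.660 = 0.3400

0.34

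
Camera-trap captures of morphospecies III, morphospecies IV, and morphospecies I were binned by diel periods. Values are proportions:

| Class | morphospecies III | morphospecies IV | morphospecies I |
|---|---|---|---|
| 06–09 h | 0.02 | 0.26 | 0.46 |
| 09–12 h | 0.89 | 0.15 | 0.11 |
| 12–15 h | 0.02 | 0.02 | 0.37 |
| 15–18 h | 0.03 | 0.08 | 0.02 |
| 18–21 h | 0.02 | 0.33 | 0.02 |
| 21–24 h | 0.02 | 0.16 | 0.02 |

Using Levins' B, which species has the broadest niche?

Σp_IIIᵢ² = 0.02² + 0.89² + 0.02² + 0.03² + 0.02² + 0.02² = 0.0004 + 0.7921 + 0.0004 + 0.0009 + 0.0004 + 0.0004 = 0.7946
B_III = 1 / 0.7946 = 1.2585
Σp_IVᵢ² = 0.26² + 0.15² + 0.02² + 0.08² + 0.33² + 0.16² = 0.0676 + 0.0225 + 0.0004 + 0.0064 + 0.1089 + 0.0256 = 0.2314
B_IV = 1 / 0.2314 = 4.3215
Σp_Iᵢ² = 0.46² + 0.11² + 0.37² + 0.02² + 0.02² + 0.02² = 0.2116 + 0.0121 + 0.1369 + 0.0004 + 0.0004 + 0.0004 = 0.3618
B_I = 1 / 0.3618 = 2.7640
Highest B → broadest niche (most generalist): morphospecies IV (B = 4.32).

morphospecies IV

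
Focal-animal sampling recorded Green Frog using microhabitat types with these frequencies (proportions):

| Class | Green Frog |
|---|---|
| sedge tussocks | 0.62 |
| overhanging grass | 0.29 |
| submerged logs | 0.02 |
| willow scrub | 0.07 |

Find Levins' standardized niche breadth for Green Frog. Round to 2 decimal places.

0.37

Σpᵢ² = 0.62² + 0.29² + 0.02² + 0.07² = 0.3844 + 0.0841 + 0.0004 + 0.0049 = 0.4738
B = 1 / 0.4738 = 2.1106
Bₛ = (B − 1)/(n − 1) = (2.1106 − 1)/(4 − 1) = 1.1106/3 = 0.3702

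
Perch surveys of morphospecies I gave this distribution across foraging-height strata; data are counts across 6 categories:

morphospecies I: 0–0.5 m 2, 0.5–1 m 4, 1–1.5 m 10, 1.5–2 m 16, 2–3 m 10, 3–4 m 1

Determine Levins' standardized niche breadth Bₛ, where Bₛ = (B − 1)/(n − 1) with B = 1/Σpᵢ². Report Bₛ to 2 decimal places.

Proportions for morphospecies I (n=43): 2/43=0.0465, 4/43=0.0930, 10/43=0.2326, 16/43=0.3721, 10/43=0.2326, 1/43=0.0233
Σpᵢ² = 0.0465² + 0.0930² + 0.2326² + 0.3721² + 0.2326² + 0.0233² = 0.002162 + 0.008649 + 0.054103 + 0.138458 + 0.054103 + 0.000543 = 0.258018
B = 1 / 0.258018 = 3.8757
Bₛ = (B − 1)/(n − 1) = (3.8757 − 1)/(6 − 1) = 2.8757/5 = 0.5751

0.58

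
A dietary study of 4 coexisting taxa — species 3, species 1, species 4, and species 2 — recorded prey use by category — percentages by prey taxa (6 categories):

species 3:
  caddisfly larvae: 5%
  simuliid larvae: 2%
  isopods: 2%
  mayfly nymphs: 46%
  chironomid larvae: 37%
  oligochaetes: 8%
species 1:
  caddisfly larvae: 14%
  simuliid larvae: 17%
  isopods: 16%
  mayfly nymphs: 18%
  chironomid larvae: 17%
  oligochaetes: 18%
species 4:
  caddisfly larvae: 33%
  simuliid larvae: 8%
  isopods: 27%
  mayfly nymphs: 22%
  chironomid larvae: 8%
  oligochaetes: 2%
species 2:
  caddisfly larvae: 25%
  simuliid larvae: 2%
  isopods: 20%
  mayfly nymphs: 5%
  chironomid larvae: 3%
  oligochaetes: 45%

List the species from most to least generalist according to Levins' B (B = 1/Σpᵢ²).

Convert percentages to proportions (divide by 100).
Σp_3ᵢ² = 0.05² + 0.02² + 0.02² + 0.46² + 0.37² + 0.08² = 0.0025 + 0.0004 + 0.0004 + 0.2116 + 0.1369 + 0.0064 = 0.3582
B_3 = 1 / 0.3582 = 2.7917
Σp_1ᵢ² = 0.14² + 0.17² + 0.16² + 0.18² + 0.17² + 0.18² = 0.0196 + 0.0289 + 0.0256 + 0.0324 + 0.0289 + 0.0324 = 0.1678
B_1 = 1 / 0.1678 = 5.9595
Σp_4ᵢ² = 0.33² + 0.08² + 0.27² + 0.22² + 0.08² + 0.02² = 0.1089 + 0.0064 + 0.0729 + 0.0484 + 0.0064 + 0.0004 = 0.2434
B_4 = 1 / 0.2434 = 4.1085
Σp_2ᵢ² = 0.25² + 0.02² + 0.20² + 0.05² + 0.03² + 0.45² = 0.0625 + 0.0004 + 0.0400 + 0.0025 + 0.0009 + 0.2025 = 0.3088
B_2 = 1 / 0.3088 = 3.2383
Ranking by B (broadest → narrowest): species 1 (5.96) > species 4 (4.11) > species 2 (3.24) > species 3 (2.79)

species 1 > species 4 > species 2 > species 3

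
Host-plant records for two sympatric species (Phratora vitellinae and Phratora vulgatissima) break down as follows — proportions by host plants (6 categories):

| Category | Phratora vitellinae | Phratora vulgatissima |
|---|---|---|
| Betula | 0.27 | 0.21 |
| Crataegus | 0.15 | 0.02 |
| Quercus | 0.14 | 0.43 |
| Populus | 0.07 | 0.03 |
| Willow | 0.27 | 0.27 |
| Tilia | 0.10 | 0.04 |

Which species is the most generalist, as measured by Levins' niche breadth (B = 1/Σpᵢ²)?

Σp_viteᵢ² = 0.27² + 0.15² + 0.14² + 0.07² + 0.27² + 0.10² = 0.0729 + 0.0225 + 0.0196 + 0.0049 + 0.0729 + 0.0100 = 0.2028
B_vite = 1 / 0.2028 = 4.9310
Σp_vulgᵢ² = 0.21² + 0.02² + 0.43² + 0.03² + 0.27² + 0.04² = 0.0441 + 0.0004 + 0.1849 + 0.0009 + 0.0729 + 0.0016 = 0.3048
B_vulg = 1 / 0.3048 = 3.2808
Highest B → broadest niche (most generalist): Phratora vitellinae (B = 4.93).

Phratora vitellinae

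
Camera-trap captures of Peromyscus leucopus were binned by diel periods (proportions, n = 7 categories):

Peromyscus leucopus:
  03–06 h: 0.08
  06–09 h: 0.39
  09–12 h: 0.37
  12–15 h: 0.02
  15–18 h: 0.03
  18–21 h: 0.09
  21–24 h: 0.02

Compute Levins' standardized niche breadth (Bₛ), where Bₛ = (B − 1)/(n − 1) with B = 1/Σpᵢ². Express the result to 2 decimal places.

Σpᵢ² = 0.08² + 0.39² + 0.37² + 0.02² + 0.03² + 0.09² + 0.02² = 0.0064 + 0.1521 + 0.1369 + 0.0004 + 0.0009 + 0.0081 + 0.0004 = 0.3052
B = 1 / 0.3052 = 3.2765
Bₛ = (B − 1)/(n − 1) = (3.2765 − 1)/(7 − 1) = 2.2765/6 = 0.3794

0.38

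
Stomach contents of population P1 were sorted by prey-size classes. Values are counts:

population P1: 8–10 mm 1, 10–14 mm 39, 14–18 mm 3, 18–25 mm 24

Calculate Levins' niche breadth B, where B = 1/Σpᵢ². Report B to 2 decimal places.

Proportions for population P1 (n=67): 1/67=0.0149, 39/67=0.5821, 3/67=0.0448, 24/67=0.3582
Σpᵢ² = 0.0149² + 0.5821² + 0.0448² + 0.3582² = 0.000222 + 0.338840 + 0.002007 + 0.128307 = 0.469376
B = 1 / 0.469376 = 2.1305

2.13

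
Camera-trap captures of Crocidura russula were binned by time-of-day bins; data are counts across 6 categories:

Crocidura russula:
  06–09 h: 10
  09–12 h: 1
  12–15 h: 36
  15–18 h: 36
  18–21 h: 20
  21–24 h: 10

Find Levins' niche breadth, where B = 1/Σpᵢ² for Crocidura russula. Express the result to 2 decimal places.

4.00

Proportions for Crocidura russula (n=113): 10/113=0.0885, 1/113=0.0088, 36/113=0.3186, 36/113=0.3186, 20/113=0.1770, 10/113=0.0885
Σpᵢ² = 0.0885² + 0.0088² + 0.3186² + 0.3186² + 0.1770² + 0.0885² = 0.007832 + 0.000077 + 0.101506 + 0.101506 + 0.031329 + 0.007832 = 0.250082
B = 1 / 0.250082 = 3.9987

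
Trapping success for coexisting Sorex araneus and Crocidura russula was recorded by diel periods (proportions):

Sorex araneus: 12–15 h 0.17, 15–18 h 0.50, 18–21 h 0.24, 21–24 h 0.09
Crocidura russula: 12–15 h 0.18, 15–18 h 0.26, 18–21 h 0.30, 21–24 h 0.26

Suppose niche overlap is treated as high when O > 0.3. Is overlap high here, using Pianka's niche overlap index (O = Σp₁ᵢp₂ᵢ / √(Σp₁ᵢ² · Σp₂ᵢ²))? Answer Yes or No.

Σ p₁ᵢp₂ᵢ = 0.0306 + 0.1300 + 0.0720 + 0.0234 = 0.2560
Σp_1ᵢ² = 0.17² + 0.50² + 0.24² + 0.09² = 0.0289 + 0.2500 + 0.0576 + 0.0081 = 0.3446
Σp_2ᵢ² = 0.18² + 0.26² + 0.30² + 0.26² = 0.0324 + 0.0676 + 0.0900 + 0.0676 = 0.2576
O = 0.2560 / √(0.3446 × 0.2576) = 0.2560 / 0.29794 = 0.8592
O = 0.8592 > 0.3 → Yes.

Yes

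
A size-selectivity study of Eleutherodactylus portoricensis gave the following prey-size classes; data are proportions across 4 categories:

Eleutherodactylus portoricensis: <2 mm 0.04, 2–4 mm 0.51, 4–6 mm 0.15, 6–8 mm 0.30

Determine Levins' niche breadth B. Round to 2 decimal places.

Σpᵢ² = 0.04² + 0.51² + 0.15² + 0.30² = 0.0016 + 0.2601 + 0.0225 + 0.0900 = 0.3742
B = 1 / 0.3742 = 2.6724

2.67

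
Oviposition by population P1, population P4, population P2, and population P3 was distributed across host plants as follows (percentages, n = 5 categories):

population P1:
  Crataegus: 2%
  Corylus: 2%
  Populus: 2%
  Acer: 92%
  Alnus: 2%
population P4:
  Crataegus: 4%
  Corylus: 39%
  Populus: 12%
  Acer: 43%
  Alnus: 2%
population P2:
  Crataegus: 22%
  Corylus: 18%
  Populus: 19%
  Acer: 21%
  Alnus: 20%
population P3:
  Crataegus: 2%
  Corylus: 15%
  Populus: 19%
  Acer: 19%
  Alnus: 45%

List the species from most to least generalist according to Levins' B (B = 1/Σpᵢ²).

Convert percentages to proportions (divide by 100).
Σp_P1ᵢ² = 0.02² + 0.02² + 0.02² + 0.92² + 0.02² = 0.0004 + 0.0004 + 0.0004 + 0.8464 + 0.0004 = 0.8480
B_P1 = 1 / 0.8480 = 1.1792
Σp_P4ᵢ² = 0.04² + 0.39² + 0.12² + 0.43² + 0.02² = 0.0016 + 0.1521 + 0.0144 + 0.1849 + 0.0004 = 0.3534
B_P4 = 1 / 0.3534 = 2.8297
Σp_P2ᵢ² = 0.22² + 0.18² + 0.19² + 0.21² + 0.20² = 0.0484 + 0.0324 + 0.0361 + 0.0441 + 0.0400 = 0.2010
B_P2 = 1 / 0.2010 = 4.9751
Σp_P3ᵢ² = 0.02² + 0.15² + 0.19² + 0.19² + 0.45² = 0.0004 + 0.0225 + 0.0361 + 0.0361 + 0.2025 = 0.2976
B_P3 = 1 / 0.2976 = 3.3602
Ranking by B (broadest → narrowest): population P2 (4.98) > population P3 (3.36) > population P4 (2.83) > population P1 (1.18)

population P2 > population P3 > population P4 > population P1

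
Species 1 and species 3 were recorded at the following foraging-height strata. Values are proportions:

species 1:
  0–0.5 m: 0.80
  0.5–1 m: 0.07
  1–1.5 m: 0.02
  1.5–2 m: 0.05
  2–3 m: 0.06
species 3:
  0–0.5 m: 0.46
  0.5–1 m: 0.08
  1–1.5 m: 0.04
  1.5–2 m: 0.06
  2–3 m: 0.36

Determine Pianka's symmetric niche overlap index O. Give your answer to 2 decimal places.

Σ p₁ᵢp₂ᵢ = 0.3680 + 0.0056 + 0.0008 + 0.0030 + 0.0216 = 0.3990
Σp_1ᵢ² = 0.80² + 0.07² + 0.02² + 0.05² + 0.06² = 0.6400 + 0.0049 + 0.0004 + 0.0025 + 0.0036 = 0.6514
Σp_2ᵢ² = 0.46² + 0.08² + 0.04² + 0.06² + 0.36² = 0.2116 + 0.0064 + 0.0016 + 0.0036 + 0.1296 = 0.3528
O = 0.3990 / √(0.6514 × 0.3528) = 0.3990 / 0.47939 = 0.8323

0.83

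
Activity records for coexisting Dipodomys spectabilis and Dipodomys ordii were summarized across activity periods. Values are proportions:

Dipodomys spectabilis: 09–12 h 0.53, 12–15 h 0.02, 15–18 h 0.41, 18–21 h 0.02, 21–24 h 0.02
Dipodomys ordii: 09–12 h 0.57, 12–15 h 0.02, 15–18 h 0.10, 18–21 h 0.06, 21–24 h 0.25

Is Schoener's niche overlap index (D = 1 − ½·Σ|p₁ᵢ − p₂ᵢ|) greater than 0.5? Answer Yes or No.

Σ|p₁ᵢ − p₂ᵢ| = 0.04 + 0.00 + 0.31 + 0.04 + 0.23 = 0.62
D = 1 − ½ × 0.62 = 1 − 0.310 = 0.6900
D = 0.6900 > 0.5 → Yes.

Yes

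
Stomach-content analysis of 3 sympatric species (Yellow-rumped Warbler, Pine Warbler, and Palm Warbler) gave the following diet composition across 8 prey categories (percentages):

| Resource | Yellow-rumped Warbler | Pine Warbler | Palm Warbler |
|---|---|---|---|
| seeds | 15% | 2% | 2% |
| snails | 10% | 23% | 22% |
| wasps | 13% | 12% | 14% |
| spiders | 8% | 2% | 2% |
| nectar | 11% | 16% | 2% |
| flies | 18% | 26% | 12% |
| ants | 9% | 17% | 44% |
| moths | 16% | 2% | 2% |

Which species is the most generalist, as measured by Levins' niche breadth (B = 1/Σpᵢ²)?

Convert percentages to proportions (divide by 100).
Σp_Yellᵢ² = 0.15² + 0.10² + 0.13² + 0.08² + 0.11² + 0.18² + 0.09² + 0.16² = 0.0225 + 0.0100 + 0.0169 + 0.0064 + 0.0121 + 0.0324 + 0.0081 + 0.0256 = 0.1340
B_Yell = 1 / 0.1340 = 7.4627
Σp_Pineᵢ² = 0.02² + 0.23² + 0.12² + 0.02² + 0.16² + 0.26² + 0.17² + 0.02² = 0.0004 + 0.0529 + 0.0144 + 0.0004 + 0.0256 + 0.0676 + 0.0289 + 0.0004 = 0.1906
B_Pine = 1 / 0.1906 = 5.2466
Σp_Palmᵢ² = 0.02² + 0.22² + 0.14² + 0.02² + 0.02² + 0.12² + 0.44² + 0.02² = 0.0004 + 0.0484 + 0.0196 + 0.0004 + 0.0004 + 0.0144 + 0.1936 + 0.0004 = 0.2776
B_Palm = 1 / 0.2776 = 3.6023
Highest B → broadest niche (most generalist): Yellow-rumped Warbler (B = 7.46).

Yellow-rumped Warbler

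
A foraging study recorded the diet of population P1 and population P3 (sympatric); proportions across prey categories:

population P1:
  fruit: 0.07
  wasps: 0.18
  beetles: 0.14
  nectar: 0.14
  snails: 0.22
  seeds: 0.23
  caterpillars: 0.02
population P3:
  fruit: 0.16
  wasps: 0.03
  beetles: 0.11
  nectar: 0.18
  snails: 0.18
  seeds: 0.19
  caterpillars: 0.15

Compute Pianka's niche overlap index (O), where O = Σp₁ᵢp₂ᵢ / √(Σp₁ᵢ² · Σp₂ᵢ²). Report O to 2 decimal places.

Σ p₁ᵢp₂ᵢ = 0.0112 + 0.0054 + 0.0154 + 0.0252 + 0.0396 + 0.0437 + 0.0030 = 0.1435
Σp_1ᵢ² = 0.07² + 0.18² + 0.14² + 0.14² + 0.22² + 0.23² + 0.02² = 0.0049 + 0.0324 + 0.0196 + 0.0196 + 0.0484 + 0.0529 + 0.0004 = 0.1782
Σp_2ᵢ² = 0.16² + 0.03² + 0.11² + 0.18² + 0.18² + 0.19² + 0.15² = 0.0256 + 0.0009 + 0.0121 + 0.0324 + 0.0324 + 0.0361 + 0.0225 = 0.1620
O = 0.1435 / √(0.1782 × 0.1620) = 0.1435 / 0.16991 = 0.8446

0.84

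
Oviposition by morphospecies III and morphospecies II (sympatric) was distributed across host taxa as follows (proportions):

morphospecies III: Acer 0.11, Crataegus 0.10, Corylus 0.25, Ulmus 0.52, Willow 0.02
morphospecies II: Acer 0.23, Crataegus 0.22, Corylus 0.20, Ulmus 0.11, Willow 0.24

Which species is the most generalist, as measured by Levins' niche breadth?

Σp_IIIᵢ² = 0.11² + 0.10² + 0.25² + 0.52² + 0.02² = 0.0121 + 0.0100 + 0.0625 + 0.2704 + 0.0004 = 0.3554
B_III = 1 / 0.3554 = 2.8137
Σp_IIᵢ² = 0.23² + 0.22² + 0.20² + 0.11² + 0.24² = 0.0529 + 0.0484 + 0.0400 + 0.0121 + 0.0576 = 0.2110
B_II = 1 / 0.2110 = 4.7393
Highest B → broadest niche (most generalist): morphospecies II (B = 4.74).

morphospecies II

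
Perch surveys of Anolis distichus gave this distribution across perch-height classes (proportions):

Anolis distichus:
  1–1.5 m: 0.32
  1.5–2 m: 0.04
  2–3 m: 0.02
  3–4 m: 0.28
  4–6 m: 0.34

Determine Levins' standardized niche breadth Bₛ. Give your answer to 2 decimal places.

0.59

Σpᵢ² = 0.32² + 0.04² + 0.02² + 0.28² + 0.34² = 0.1024 + 0.0016 + 0.0004 + 0.0784 + 0.1156 = 0.2984
B = 1 / 0.2984 = 3.3512
Bₛ = (B − 1)/(n − 1) = (3.3512 − 1)/(5 − 1) = 2.3512/4 = 0.5878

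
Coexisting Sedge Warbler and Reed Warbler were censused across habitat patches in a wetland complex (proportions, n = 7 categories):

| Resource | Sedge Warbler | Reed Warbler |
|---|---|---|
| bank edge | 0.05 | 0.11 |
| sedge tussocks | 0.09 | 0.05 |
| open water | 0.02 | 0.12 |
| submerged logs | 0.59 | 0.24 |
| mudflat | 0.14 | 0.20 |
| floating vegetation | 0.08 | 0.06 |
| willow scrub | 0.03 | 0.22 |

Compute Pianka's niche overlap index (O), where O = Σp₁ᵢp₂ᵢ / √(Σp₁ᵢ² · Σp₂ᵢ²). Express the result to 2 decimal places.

0.74

Σ p₁ᵢp₂ᵢ = 0.0055 + 0.0045 + 0.0024 + 0.1416 + 0.0280 + 0.0048 + 0.0066 = 0.1934
Σp_1ᵢ² = 0.05² + 0.09² + 0.02² + 0.59² + 0.14² + 0.08² + 0.03² = 0.0025 + 0.0081 + 0.0004 + 0.3481 + 0.0196 + 0.0064 + 0.0009 = 0.3860
Σp_2ᵢ² = 0.11² + 0.05² + 0.12² + 0.24² + 0.20² + 0.06² + 0.22² = 0.0121 + 0.0025 + 0.0144 + 0.0576 + 0.0400 + 0.0036 + 0.0484 = 0.1786
O = 0.1934 / √(0.3860 × 0.1786) = 0.1934 / 0.26256 = 0.7366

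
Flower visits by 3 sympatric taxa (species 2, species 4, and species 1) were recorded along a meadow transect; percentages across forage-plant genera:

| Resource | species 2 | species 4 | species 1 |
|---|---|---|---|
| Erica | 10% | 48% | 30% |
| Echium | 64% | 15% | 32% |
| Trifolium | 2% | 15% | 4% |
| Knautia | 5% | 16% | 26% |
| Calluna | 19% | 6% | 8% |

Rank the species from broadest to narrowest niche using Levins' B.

species 1 > species 4 > species 2

Convert percentages to proportions (divide by 100).
Σp_2ᵢ² = 0.10² + 0.64² + 0.02² + 0.05² + 0.19² = 0.0100 + 0.4096 + 0.0004 + 0.0025 + 0.0361 = 0.4586
B_2 = 1 / 0.4586 = 2.1805
Σp_4ᵢ² = 0.48² + 0.15² + 0.15² + 0.16² + 0.06² = 0.2304 + 0.0225 + 0.0225 + 0.0256 + 0.0036 = 0.3046
B_4 = 1 / 0.3046 = 3.2830
Σp_1ᵢ² = 0.30² + 0.32² + 0.04² + 0.26² + 0.08² = 0.0900 + 0.1024 + 0.0016 + 0.0676 + 0.0064 = 0.2680
B_1 = 1 / 0.2680 = 3.7313
Ranking by B (broadest → narrowest): species 1 (3.73) > species 4 (3.28) > species 2 (2.18)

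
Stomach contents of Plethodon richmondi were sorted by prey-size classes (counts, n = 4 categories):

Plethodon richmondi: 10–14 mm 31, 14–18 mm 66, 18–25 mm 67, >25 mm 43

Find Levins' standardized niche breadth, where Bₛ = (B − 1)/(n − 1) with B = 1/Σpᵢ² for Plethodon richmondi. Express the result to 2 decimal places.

0.89

Proportions for Plethodon richmondi (n=207): 31/207=0.1498, 66/207=0.3188, 67/207=0.3237, 43/207=0.2077
Σpᵢ² = 0.1498² + 0.3188² + 0.3237² + 0.2077² = 0.022440 + 0.101633 + 0.104782 + 0.043139 = 0.271994
B = 1 / 0.271994 = 3.6766
Bₛ = (B − 1)/(n − 1) = (3.6766 − 1)/(4 − 1) = 2.6766/3 = 0.8922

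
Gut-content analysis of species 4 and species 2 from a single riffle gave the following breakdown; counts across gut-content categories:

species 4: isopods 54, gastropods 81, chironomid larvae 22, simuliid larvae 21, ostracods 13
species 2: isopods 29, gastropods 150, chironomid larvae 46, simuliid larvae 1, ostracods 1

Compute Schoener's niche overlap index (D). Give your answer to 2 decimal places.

Proportions for species 4 (n=191): 54/191=0.2827, 81/191=0.4241, 22/191=0.1152, 21/191=0.1099, 13/191=0.0681
Proportions for species 2 (n=227): 29/227=0.1278, 150/227=0.6608, 46/227=0.2026, 1/227=0.0044, 1/227=0.0044
Σ|p₁ᵢ − p₂ᵢ| = 0.1549 + 0.2367 + 0.0874 + 0.1055 + 0.0637 = 0.6482
D = 1 − ½ × 0.6482 = 1 − 0.32410 = 0.67590

0.68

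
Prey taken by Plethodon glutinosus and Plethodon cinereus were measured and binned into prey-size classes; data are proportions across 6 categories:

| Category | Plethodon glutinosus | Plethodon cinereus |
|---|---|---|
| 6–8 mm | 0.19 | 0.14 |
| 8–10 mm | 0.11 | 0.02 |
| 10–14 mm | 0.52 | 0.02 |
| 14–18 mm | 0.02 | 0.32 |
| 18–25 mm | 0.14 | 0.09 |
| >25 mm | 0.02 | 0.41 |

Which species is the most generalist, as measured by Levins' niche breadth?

Plethodon cinereus

Σp_glutᵢ² = 0.19² + 0.11² + 0.52² + 0.02² + 0.14² + 0.02² = 0.0361 + 0.0121 + 0.2704 + 0.0004 + 0.0196 + 0.0004 = 0.3390
B_glut = 1 / 0.3390 = 2.9499
Σp_cineᵢ² = 0.14² + 0.02² + 0.02² + 0.32² + 0.09² + 0.41² = 0.0196 + 0.0004 + 0.0004 + 0.1024 + 0.0081 + 0.1681 = 0.2990
B_cine = 1 / 0.2990 = 3.3445
Highest B → broadest niche (most generalist): Plethodon cinereus (B = 3.34).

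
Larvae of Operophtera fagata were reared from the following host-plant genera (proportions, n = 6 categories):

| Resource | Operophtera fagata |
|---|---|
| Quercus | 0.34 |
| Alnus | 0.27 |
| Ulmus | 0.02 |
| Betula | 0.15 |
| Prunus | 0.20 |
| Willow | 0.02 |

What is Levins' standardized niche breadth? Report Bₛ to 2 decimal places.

Σpᵢ² = 0.34² + 0.27² + 0.02² + 0.15² + 0.20² + 0.02² = 0.1156 + 0.0729 + 0.0004 + 0.0225 + 0.0400 + 0.0004 = 0.2518
B = 1 / 0.2518 = 3.9714
Bₛ = (B − 1)/(n − 1) = (3.9714 − 1)/(6 − 1) = 2.9714/5 = 0.5943

0.59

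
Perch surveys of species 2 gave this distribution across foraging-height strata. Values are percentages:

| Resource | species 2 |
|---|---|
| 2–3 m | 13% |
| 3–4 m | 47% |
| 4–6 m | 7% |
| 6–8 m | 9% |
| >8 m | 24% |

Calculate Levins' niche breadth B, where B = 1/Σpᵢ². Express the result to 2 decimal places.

Convert percentages to proportions (divide by 100).
Σpᵢ² = 0.13² + 0.47² + 0.07² + 0.09² + 0.24² = 0.0169 + 0.2209 + 0.0049 + 0.0081 + 0.0576 = 0.3084
B = 1 / 0.3084 = 3.2425

3.24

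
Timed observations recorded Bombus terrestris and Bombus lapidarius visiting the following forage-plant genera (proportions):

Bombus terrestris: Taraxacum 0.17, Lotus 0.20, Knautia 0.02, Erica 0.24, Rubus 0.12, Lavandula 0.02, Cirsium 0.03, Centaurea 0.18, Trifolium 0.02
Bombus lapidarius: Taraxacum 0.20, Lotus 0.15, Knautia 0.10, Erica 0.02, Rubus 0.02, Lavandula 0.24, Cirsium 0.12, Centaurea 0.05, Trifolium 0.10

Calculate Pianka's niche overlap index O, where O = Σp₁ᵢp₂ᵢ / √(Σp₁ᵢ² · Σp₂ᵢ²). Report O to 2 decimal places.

0.56

Σ p₁ᵢp₂ᵢ = 0.0340 + 0.0300 + 0.0020 + 0.0048 + 0.0024 + 0.0048 + 0.0036 + 0.0090 + 0.0020 = 0.0926
Σp_1ᵢ² = 0.17² + 0.20² + 0.02² + 0.24² + 0.12² + 0.02² + 0.03² + 0.18² + 0.02² = 0.0289 + 0.0400 + 0.0004 + 0.0576 + 0.0144 + 0.0004 + 0.0009 + 0.0324 + 0.0004 = 0.1754
Σp_2ᵢ² = 0.20² + 0.15² + 0.10² + 0.02² + 0.02² + 0.24² + 0.12² + 0.05² + 0.10² = 0.0400 + 0.0225 + 0.0100 + 0.0004 + 0.0004 + 0.0576 + 0.0144 + 0.0025 + 0.0100 = 0.1578
O = 0.0926 / √(0.1754 × 0.1578) = 0.0926 / 0.16637 = 0.5566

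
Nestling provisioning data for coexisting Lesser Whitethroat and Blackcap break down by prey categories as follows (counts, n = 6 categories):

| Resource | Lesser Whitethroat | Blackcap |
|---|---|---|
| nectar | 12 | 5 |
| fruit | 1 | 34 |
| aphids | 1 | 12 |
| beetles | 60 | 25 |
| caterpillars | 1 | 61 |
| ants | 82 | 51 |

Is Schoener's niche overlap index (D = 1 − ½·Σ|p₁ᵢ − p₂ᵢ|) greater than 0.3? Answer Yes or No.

Yes

Proportions for Lesser Whitethroat (n=157): 12/157=0.0764, 1/157=0.0064, 1/157=0.0064, 60/157=0.3822, 1/157=0.0064, 82/157=0.5223
Proportions for Blackcap (n=188): 5/188=0.0266, 34/188=0.1809, 12/188=0.0638, 25/188=0.1330, 61/188=0.3245, 51/188=0.2713
Σ|p₁ᵢ − p₂ᵢ| = 0.0498 + 0.1745 + 0.0574 + 0.2492 + 0.3181 + 0.2510 = 1.1000
D = 1 − ½ × 1.1000 = 1 − 0.55000 = 0.45000
D = 0.45000 > 0.3 → Yes.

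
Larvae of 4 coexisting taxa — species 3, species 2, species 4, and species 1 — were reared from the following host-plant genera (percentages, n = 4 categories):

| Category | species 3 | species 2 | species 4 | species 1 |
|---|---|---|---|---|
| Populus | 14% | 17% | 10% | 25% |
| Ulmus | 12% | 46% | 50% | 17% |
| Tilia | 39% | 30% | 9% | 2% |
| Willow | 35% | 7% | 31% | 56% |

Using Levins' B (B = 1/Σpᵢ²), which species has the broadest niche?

species 3

Convert percentages to proportions (divide by 100).
Σp_3ᵢ² = 0.14² + 0.12² + 0.39² + 0.35² = 0.0196 + 0.0144 + 0.1521 + 0.1225 = 0.3086
B_3 = 1 / 0.3086 = 3.2404
Σp_2ᵢ² = 0.17² + 0.46² + 0.30² + 0.07² = 0.0289 + 0.2116 + 0.0900 + 0.0049 = 0.3354
B_2 = 1 / 0.3354 = 2.9815
Σp_4ᵢ² = 0.10² + 0.50² + 0.09² + 0.31² = 0.0100 + 0.2500 + 0.0081 + 0.0961 = 0.3642
B_4 = 1 / 0.3642 = 2.7457
Σp_1ᵢ² = 0.25² + 0.17² + 0.02² + 0.56² = 0.0625 + 0.0289 + 0.0004 + 0.3136 = 0.4054
B_1 = 1 / 0.4054 = 2.4667
Highest B → broadest niche (most generalist): species 3 (B = 3.24).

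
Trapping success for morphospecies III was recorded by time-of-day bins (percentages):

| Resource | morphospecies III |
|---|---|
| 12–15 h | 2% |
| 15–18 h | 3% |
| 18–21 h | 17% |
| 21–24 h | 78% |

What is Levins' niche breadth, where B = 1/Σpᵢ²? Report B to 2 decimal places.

1.57

Convert percentages to proportions (divide by 100).
Σpᵢ² = 0.02² + 0.03² + 0.17² + 0.78² = 0.0004 + 0.0009 + 0.0289 + 0.6084 = 0.6386
B = 1 / 0.6386 = 1.5659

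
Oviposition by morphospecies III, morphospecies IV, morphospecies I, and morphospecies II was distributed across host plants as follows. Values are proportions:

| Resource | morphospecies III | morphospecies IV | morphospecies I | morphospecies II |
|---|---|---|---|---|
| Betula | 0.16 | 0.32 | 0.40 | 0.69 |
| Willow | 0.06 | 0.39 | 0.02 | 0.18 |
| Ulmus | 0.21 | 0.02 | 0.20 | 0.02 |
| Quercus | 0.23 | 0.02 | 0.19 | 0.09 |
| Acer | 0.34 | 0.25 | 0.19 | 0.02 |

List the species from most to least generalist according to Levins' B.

Σp_IIIᵢ² = 0.16² + 0.06² + 0.21² + 0.23² + 0.34² = 0.0256 + 0.0036 + 0.0441 + 0.0529 + 0.1156 = 0.2418
B_III = 1 / 0.2418 = 4.1356
Σp_IVᵢ² = 0.32² + 0.39² + 0.02² + 0.02² + 0.25² = 0.1024 + 0.1521 + 0.0004 + 0.0004 + 0.0625 = 0.3178
B_IV = 1 / 0.3178 = 3.1466
Σp_Iᵢ² = 0.40² + 0.02² + 0.20² + 0.19² + 0.19² = 0.1600 + 0.0004 + 0.0400 + 0.0361 + 0.0361 = 0.2726
B_I = 1 / 0.2726 = 3.6684
Σp_IIᵢ² = 0.69² + 0.18² + 0.02² + 0.09² + 0.02² = 0.4761 + 0.0324 + 0.0004 + 0.0081 + 0.0004 = 0.5174
B_II = 1 / 0.5174 = 1.9327
Ranking by B (broadest → narrowest): morphospecies III (4.14) > morphospecies I (3.67) > morphospecies IV (3.15) > morphospecies II (1.93)

morphospecies III > morphospecies I > morphospecies IV > morphospecies II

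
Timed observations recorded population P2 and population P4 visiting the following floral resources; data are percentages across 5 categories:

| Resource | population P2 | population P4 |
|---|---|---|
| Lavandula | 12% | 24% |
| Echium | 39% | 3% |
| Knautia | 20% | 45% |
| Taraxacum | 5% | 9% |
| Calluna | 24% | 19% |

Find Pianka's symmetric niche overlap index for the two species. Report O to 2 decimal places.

Convert percentages to proportions (divide by 100).
Σ p₁ᵢp₂ᵢ = 0.0288 + 0.0117 + 0.0900 + 0.0045 + 0.0456 = 0.1806
Σp_1ᵢ² = 0.12² + 0.39² + 0.20² + 0.05² + 0.24² = 0.0144 + 0.1521 + 0.0400 + 0.0025 + 0.0576 = 0.2666
Σp_2ᵢ² = 0.24² + 0.03² + 0.45² + 0.09² + 0.19² = 0.0576 + 0.0009 + 0.2025 + 0.0081 + 0.0361 = 0.3052
O = 0.1806 / √(0.2666 × 0.3052) = 0.1806 / 0.28525 = 0.6331

0.63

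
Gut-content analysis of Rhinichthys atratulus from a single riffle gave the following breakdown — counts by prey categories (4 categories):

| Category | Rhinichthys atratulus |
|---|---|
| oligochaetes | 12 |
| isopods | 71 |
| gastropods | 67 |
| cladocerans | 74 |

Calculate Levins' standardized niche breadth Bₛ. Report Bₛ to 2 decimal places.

Proportions for Rhinichthys atratulus (n=224): 12/224=0.0536, 71/224=0.3170, 67/224=0.2991, 74/224=0.3304
Σpᵢ² = 0.0536² + 0.3170² + 0.2991² + 0.3304² = 0.002873 + 0.100489 + 0.089461 + 0.109164 = 0.301987
B = 1 / 0.301987 = 3.3114
Bₛ = (B − 1)/(n − 1) = (3.3114 − 1)/(4 − 1) = 2.3114/3 = 0.7705

0.77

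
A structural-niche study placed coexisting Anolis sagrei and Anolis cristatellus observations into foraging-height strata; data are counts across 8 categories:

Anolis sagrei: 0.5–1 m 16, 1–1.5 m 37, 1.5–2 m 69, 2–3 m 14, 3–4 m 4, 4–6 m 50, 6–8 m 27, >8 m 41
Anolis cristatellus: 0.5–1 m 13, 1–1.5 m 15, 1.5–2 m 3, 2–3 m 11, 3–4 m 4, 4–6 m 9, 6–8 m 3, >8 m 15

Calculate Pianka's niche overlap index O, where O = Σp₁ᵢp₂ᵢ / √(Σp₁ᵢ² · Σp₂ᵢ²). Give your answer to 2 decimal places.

0.73

Proportions for Anolis sagrei (n=258): 16/258=0.0620, 37/258=0.1434, 69/258=0.2674, 14/258=0.0543, 4/258=0.0155, 50/258=0.1938, 27/258=0.1047, 41/258=0.1589
Proportions for Anolis cristatellus (n=73): 13/73=0.1781, 15/73=0.2055, 3/73=0.0411, 11/73=0.1507, 4/73=0.0548, 9/73=0.1233, 3/73=0.0411, 15/73=0.2055
Σ p₁ᵢp₂ᵢ = 0.011042 + 0.029469 + 0.010990 + 0.008183 + 0.000849 + 0.023896 + 0.004303 + 0.032654 = 0.121386
Σp_1ᵢ² = 0.0620² + 0.1434² + 0.2674² + 0.0543² + 0.0155² + 0.1938² + 0.1047² + 0.1589² = 0.003844 + 0.020564 + 0.071503 + 0.002948 + 0.000240 + 0.037558 + 0.010962 + 0.025249 = 0.172868
Σp_2ᵢ² = 0.1781² + 0.2055² + 0.0411² + 0.1507² + 0.0548² + 0.1233² + 0.0411² + 0.2055² = 0.031720 + 0.042230 + 0.001689 + 0.022710 + 0.003003 + 0.015203 + 0.001689 + 0.042230 = 0.160474
O = 0.121386 / √(0.172868 × 0.160474) = 0.121386 / 0.1665558 = 0.7288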